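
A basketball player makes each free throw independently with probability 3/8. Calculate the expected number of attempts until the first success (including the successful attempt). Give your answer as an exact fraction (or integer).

For a geometric distribution, E[trials] = 1/p = 1/(3/8) = 8/3.

8/3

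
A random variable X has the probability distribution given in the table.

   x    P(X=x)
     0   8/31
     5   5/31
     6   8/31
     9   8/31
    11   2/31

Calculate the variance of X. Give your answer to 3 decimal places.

E[X] = (8/31)·0 + (5/31)·5 + (8/31)·6 + (8/31)·9 + (2/31)·11 = 167/31
E[X²] = (8/31)·0 + (5/31)·25 + (8/31)·36 + (8/31)·81 + (2/31)·121 = 1303/31
Var(X) = 1303/31 − (167/31)² = 12504/961 ≈ 13.011

13.011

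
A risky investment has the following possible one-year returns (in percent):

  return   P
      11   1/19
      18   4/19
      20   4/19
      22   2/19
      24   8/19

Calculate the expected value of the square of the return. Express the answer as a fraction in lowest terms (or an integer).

8593/19

E[X²] = (1/19)·121 + (4/19)·324 + (4/19)·400 + (2/19)·484 + (8/19)·576
     = 8593/19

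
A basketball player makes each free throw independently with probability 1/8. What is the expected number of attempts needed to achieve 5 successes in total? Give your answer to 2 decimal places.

By linearity (sum of 5 independent geometric waits), E[trials] = 5/p = 5/(1/8) = 40.
≈ 40.00

40.00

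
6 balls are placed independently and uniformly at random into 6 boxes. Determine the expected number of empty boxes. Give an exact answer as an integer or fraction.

15625/7776

Let Xⱼ=1 if box j is empty. P(Xⱼ=1) = ((6-1)/6)^6 = 15625/46656.
By linearity, E[#empty] = 6·15625/46656 = 15625/7776.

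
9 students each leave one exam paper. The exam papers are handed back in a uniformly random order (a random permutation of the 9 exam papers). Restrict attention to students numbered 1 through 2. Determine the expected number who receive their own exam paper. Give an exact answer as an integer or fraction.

2/9

Let Xᵢ = 1 if person i gets their own exam paper. For each i, P(Xᵢ=1) = 1/9.
By linearity of expectation, E[X₁+…+X_2] = 2·(1/9) = 2/9.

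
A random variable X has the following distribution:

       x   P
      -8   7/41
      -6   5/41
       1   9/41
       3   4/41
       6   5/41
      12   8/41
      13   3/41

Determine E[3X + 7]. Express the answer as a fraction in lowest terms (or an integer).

587/41

E[3x+7] = (7/41)·(-17) + (5/41)·(-11) + (9/41)·10 + (4/41)·16 + (5/41)·25 + (8/41)·43 + (3/41)·46
     = 587/41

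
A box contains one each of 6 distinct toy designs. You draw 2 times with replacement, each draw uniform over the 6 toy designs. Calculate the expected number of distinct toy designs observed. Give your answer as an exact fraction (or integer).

Let Xⱼ=1 if type j appears at least once. P(Xⱼ=1) = 1 − ((6−1)/6)^2 = 11/36.
E[#distinct] = 6·11/36 = 11/6.

11/6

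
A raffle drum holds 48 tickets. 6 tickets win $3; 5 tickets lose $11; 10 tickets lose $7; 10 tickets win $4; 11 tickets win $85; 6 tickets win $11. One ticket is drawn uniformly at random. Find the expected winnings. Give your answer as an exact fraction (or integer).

E[payout] = (6/48)·3 + (5/48)·(-11) + (10/48)·(-7) + (10/48)·4 + (11/48)·85 + (6/48)·11 = 467/24

467/24 dollars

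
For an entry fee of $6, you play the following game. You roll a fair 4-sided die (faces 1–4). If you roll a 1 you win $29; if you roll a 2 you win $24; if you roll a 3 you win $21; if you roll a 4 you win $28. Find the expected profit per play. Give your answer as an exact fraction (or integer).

39/2 dollars

E[payout] = (1/4)·21 + (1/4)·24 + (1/4)·28 + (1/4)·29 = 51/2
Expected profit = 51/2 − 6 = 39/2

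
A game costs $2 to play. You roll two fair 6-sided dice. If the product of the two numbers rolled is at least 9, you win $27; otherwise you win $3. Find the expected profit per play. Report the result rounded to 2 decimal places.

E[payout] = (4/9)·3 + (5/9)·27 = 49/3
Expected profit = 49/3 − 2 = 43/3 ≈ $14.33

$14.33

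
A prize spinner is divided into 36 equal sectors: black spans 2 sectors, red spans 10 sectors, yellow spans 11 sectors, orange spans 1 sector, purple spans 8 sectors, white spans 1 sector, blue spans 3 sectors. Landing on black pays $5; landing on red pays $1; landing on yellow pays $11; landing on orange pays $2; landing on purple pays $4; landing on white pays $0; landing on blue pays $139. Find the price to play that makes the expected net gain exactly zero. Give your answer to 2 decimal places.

E[payout] = (2/36)·5 + (10/36)·1 + (11/36)·11 + (1/36)·2 + (8/36)·4 + (1/36)·0 + (3/36)·139 = 148/9
Fair fee = E[payout] = 148/9 ≈ $16.44

$16.44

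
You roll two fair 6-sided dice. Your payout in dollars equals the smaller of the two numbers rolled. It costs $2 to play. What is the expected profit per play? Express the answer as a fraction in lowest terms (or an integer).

Distribution of the smaller of the two numbers rolled: 1 w.p. 11/36, 2 w.p. 1/4, 3 w.p. 7/36, 4 w.p. 5/36, 5 w.p. 1/12, 6 w.p. 1/36
E[payout] = (11/36)·1 + (1/4)·2 + (7/36)·3 + (5/36)·4 + (1/12)·5 + (1/36)·6 = 91/36
Expected profit = 91/36 − 2 = 19/36

19/36 dollars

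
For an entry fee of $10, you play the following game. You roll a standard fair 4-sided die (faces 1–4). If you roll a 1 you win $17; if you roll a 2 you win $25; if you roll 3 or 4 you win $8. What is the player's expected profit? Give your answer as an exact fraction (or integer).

9/2 dollars

E[payout] = (1/2)·8 + (1/4)·17 + (1/4)·25 = 29/2
Expected profit = 29/2 − 10 = 9/2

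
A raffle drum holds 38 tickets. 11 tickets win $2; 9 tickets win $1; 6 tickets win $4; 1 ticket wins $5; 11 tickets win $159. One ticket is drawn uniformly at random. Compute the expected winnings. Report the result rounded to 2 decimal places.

E[payout] = (11/38)·2 + (9/38)·1 + (6/38)·4 + (1/38)·5 + (11/38)·159 = 1809/38
≈ $47.61

$47.61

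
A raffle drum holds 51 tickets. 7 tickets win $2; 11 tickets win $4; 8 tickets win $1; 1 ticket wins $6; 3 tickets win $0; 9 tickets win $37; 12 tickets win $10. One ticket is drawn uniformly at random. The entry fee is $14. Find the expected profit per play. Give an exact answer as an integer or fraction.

E[payout] = (7/51)·2 + (11/51)·4 + (8/51)·1 + (1/51)·6 + (3/51)·0 + (9/51)·37 + (12/51)·10 = 175/17
Expected profit = 175/17 − 14 = -63/17

-63/17 dollars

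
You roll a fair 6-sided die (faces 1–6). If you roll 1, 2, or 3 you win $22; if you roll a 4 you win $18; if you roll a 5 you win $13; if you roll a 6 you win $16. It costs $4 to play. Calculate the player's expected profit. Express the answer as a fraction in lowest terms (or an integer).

E[payout] = (1/6)·13 + (1/6)·16 + (1/6)·18 + (1/2)·22 = 113/6
Expected profit = 113/6 − 4 = 89/6

89/6 dollars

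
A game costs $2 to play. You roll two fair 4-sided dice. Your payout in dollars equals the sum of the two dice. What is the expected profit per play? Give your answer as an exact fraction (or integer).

$3

Distribution of the sum of the two dice: 2 w.p. 1/16, 3 w.p. 1/8, 4 w.p. 3/16, 5 w.p. 1/4, 6 w.p. 3/16, 7 w.p. 1/8, …
E[payout] = (1/16)·2 + (1/8)·3 + (3/16)·4 + (1/4)·5 + (3/16)·6 + (1/8)·7 + (1/16)·8 = 5
Expected profit = 5 − 2 = 3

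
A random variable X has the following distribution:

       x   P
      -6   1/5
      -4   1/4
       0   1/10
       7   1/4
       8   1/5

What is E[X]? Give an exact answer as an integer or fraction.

E[X] = (1/5)·(-6) + (1/4)·(-4) + (1/10)·0 + (1/4)·7 + (1/5)·8
     = 23/20

23/20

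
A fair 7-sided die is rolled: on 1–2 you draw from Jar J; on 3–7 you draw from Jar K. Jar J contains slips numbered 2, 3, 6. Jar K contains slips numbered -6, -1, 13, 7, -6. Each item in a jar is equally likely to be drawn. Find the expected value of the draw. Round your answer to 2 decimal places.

E[X | Jar J] = (2 + 3 + 6)/3 = 11/3
E[X | Jar K] = (-6 − 1 + 13 + 7 − 6)/5 = 7/5
E[X] = (2/7)·11/3 + (5/7)·7/5 = 43/21 ≈ 2.05

2.05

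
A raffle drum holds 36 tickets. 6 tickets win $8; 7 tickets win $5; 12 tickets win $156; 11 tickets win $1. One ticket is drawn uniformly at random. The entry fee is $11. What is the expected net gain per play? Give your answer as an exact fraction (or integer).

E[payout] = (6/36)·8 + (7/36)·5 + (12/36)·156 + (11/36)·1 = 983/18
Expected profit = 983/18 − 11 = 785/18

785/18 dollars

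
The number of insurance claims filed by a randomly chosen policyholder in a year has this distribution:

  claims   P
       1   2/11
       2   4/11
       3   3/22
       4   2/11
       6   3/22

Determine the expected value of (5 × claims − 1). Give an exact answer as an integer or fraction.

E[5x-1] = (2/11)·4 + (4/11)·9 + (3/22)·14 + (2/11)·19 + (3/22)·29
     = 293/22

293/22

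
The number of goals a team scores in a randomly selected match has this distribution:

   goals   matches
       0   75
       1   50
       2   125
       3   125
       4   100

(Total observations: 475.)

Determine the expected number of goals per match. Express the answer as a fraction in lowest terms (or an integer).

Total = 475, so P(goals=0) = 75/475, etc.
E[X] = (3/19)·0 + (2/19)·1 + (5/19)·2 + (5/19)·3 + (4/19)·4
     = 43/19

43/19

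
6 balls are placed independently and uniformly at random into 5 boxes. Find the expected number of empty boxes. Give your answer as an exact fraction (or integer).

4096/3125

Let Xⱼ=1 if box j is empty. P(Xⱼ=1) = ((5-1)/5)^6 = 4096/15625.
By linearity, E[#empty] = 5·4096/15625 = 4096/3125.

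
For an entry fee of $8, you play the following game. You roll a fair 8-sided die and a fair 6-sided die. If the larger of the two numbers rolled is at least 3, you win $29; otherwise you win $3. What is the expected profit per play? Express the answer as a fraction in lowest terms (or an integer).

113/6 dollars

E[payout] = (1/12)·3 + (11/12)·29 = 161/6
Expected profit = 161/6 − 8 = 113/6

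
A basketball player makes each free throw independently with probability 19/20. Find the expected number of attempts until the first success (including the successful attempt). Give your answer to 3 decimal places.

1.053

For a geometric distribution, E[trials] = 1/p = 1/(19/20) = 20/19.
≈ 1.053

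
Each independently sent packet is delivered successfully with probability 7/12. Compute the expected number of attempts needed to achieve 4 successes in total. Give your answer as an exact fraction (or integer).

48/7

By linearity (sum of 4 independent geometric waits), E[trials] = 4/p = 4/(7/12) = 48/7.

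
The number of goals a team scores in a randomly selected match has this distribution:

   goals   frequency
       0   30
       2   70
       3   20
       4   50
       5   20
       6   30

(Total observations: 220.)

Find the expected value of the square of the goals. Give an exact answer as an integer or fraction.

Total = 220, so P(goals=0) = 30/220, etc.
E[X²] = (3/22)·0 + (7/22)·4 + (1/11)·9 + (5/22)·16 + (1/11)·25 + (3/22)·36
     = 142/11

142/11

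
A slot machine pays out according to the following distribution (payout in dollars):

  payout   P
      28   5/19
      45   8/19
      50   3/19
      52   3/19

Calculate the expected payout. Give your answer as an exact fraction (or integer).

E[X] = (5/19)·28 + (8/19)·45 + (3/19)·50 + (3/19)·52
     = 806/19

806/19 dollars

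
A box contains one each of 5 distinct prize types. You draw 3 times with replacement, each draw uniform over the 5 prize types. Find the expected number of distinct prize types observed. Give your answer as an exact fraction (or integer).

Let Xⱼ=1 if type j appears at least once. P(Xⱼ=1) = 1 − ((5−1)/5)^3 = 61/125.
E[#distinct] = 5·61/125 = 61/25.

61/25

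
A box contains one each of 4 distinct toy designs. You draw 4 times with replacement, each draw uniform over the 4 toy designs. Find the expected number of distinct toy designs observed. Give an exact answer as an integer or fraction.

Let Xⱼ=1 if type j appears at least once. P(Xⱼ=1) = 1 − ((4−1)/4)^4 = 175/256.
E[#distinct] = 4·175/256 = 175/64.

175/64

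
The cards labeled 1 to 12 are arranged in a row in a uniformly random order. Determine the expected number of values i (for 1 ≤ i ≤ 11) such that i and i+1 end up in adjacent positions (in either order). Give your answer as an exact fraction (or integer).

11/6

For each i ∈ {1,…,11}, let Xᵢ = 1 if i and i+1 are adjacent. P(Xᵢ=1) = 2·(12−1)!/12! = 2/12.
By linearity, E[ΣXᵢ] = (11)·(2/12) = 11/6.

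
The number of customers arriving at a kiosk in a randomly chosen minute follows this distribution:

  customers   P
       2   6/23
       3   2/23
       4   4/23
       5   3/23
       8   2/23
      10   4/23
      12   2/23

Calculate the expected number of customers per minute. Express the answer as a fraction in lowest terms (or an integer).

E[X] = (6/23)·2 + (2/23)·3 + (4/23)·4 + (3/23)·5 + (2/23)·8 + (4/23)·10 + (2/23)·12
     = 129/23

129/23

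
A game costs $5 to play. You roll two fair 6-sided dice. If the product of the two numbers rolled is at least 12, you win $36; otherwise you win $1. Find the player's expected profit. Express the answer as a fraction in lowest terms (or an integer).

451/36 dollars

E[payout] = (19/36)·1 + (17/36)·36 = 631/36
Expected profit = 631/36 − 5 = 451/36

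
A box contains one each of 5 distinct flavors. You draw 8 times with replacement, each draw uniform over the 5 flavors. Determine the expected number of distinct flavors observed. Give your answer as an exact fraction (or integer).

325089/78125

Let Xⱼ=1 if type j appears at least once. P(Xⱼ=1) = 1 − ((5−1)/5)^8 = 325089/390625.
E[#distinct] = 5·325089/390625 = 325089/78125.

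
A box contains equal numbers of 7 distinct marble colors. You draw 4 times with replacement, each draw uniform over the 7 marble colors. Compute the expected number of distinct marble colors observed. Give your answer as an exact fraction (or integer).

1105/343

Let Xⱼ=1 if type j appears at least once. P(Xⱼ=1) = 1 − ((7−1)/7)^4 = 1105/2401.
E[#distinct] = 7·1105/2401 = 1105/343.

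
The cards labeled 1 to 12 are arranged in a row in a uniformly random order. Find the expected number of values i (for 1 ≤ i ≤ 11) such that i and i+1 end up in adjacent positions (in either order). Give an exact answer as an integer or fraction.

For each i ∈ {1,…,11}, let Xᵢ = 1 if i and i+1 are adjacent. P(Xᵢ=1) = 2·(12−1)!/12! = 2/12.
By linearity, E[ΣXᵢ] = (11)·(2/12) = 11/6.

11/6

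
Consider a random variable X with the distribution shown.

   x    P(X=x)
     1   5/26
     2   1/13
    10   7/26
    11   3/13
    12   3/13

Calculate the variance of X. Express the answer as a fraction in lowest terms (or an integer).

12789/676

E[X] = (5/26)·1 + (1/13)·2 + (7/26)·10 + (3/13)·11 + (3/13)·12 = 217/26
E[X²] = (5/26)·1 + (1/13)·4 + (7/26)·100 + (3/13)·121 + (3/13)·144 = 2303/26
Var(X) = 2303/26 − (217/26)² = 12789/676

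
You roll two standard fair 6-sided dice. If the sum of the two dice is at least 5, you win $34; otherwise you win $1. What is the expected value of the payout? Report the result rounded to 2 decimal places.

E[payout] = (1/6)·1 + (5/6)·34 = 57/2
≈ $28.50

$28.50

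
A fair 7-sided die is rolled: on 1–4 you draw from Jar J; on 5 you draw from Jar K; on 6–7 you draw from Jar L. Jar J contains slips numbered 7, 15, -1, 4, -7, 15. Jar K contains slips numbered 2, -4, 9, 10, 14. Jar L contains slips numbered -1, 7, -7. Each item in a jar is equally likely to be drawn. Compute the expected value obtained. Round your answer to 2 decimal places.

3.93

E[X | Jar J] = (7 + 15 − 1 + 4 − 7 + 15)/6 = 11/2
E[X | Jar K] = (2 − 4 + 9 + 10 + 14)/5 = 31/5
E[X | Jar L] = (-1 + 7 − 7)/3 = -1/3
E[X] = (4/7)·11/2 + (1/7)·31/5 + (2/7)·(-1/3) = 59/15 ≈ 3.93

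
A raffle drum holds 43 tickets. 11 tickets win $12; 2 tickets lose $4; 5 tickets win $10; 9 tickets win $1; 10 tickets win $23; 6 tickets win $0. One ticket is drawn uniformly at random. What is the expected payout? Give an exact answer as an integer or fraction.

E[payout] = (11/43)·12 + (2/43)·(-4) + (5/43)·10 + (9/43)·1 + (10/43)·23 + (6/43)·0 = 413/43

413/43 dollars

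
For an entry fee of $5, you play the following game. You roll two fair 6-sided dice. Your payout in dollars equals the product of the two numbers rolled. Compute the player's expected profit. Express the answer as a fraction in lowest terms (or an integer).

Distribution of the product of the two numbers rolled: 1 w.p. 1/36, 2 w.p. 1/18, 3 w.p. 1/18, 4 w.p. 1/12, 5 w.p. 1/18, 6 w.p. 1/9, …
E[payout] = (1/36)·1 + (1/18)·2 + (1/18)·3 + (1/12)·4 + (1/18)·5 + (1/9)·6 + (1/18)·8 + (1/36)·9 + (1/18)·10 + (1/9)·12 + (1/18)·15 + (1/36)·16 + (1/18)·18 + (1/18)·20 + (1/18)·24 + (1/36)·25 + (1/18)·30 + (1/36)·36 = 49/4
Expected profit = 49/4 − 5 = 29/4

29/4 dollars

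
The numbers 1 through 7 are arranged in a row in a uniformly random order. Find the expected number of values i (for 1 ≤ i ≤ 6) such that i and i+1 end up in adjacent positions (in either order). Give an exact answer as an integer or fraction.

12/7

For each i ∈ {1,…,6}, let Xᵢ = 1 if i and i+1 are adjacent. P(Xᵢ=1) = 2·(7−1)!/7! = 2/7.
By linearity, E[ΣXᵢ] = (6)·(2/7) = 12/7.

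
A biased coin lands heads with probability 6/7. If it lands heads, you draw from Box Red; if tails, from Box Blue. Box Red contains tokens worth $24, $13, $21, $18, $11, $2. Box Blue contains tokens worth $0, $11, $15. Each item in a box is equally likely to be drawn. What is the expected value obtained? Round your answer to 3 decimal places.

E[X | Box Red] = (24 + 13 + 21 + 18 + 11 + 2)/6 = 89/6
E[X | Box Blue] = (0 + 11 + 15)/3 = 26/3
E[X] = (6/7)·89/6 + (1/7)·26/3 = 293/21 ≈ 13.952

$13.952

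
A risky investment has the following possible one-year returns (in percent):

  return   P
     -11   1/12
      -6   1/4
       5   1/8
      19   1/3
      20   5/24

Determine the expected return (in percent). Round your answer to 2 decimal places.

8.71

E[X] = (1/12)·(-11) + (1/4)·(-6) + (1/8)·5 + (1/3)·19 + (5/24)·20
     = 209/24 ≈ 8.71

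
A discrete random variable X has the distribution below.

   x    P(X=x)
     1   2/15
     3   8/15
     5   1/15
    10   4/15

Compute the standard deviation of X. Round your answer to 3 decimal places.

E[X] = 71/15, E[X²] = 499/15
Var(X) = E[X²] − (E[X])² = 499/15 − 5041/225 = 2444/225
SD(X) = √(2444/225) ≈ 3.296

3.296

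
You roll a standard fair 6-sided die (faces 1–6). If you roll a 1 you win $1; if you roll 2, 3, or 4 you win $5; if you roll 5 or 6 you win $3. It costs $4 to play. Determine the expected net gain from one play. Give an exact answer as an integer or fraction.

-1/3 dollars

E[payout] = (1/6)·1 + (1/3)·3 + (1/2)·5 = 11/3
Expected profit = 11/3 − 4 = -1/3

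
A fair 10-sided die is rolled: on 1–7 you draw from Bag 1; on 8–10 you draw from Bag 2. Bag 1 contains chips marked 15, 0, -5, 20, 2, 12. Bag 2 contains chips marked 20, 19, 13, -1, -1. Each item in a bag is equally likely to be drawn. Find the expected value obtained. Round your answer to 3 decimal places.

E[X | Bag 1] = (15 + 0 − 5 + 20 + 2 + 12)/6 = 22/3
E[X | Bag 2] = (20 + 19 + 13 − 1 − 1)/5 = 10
E[X] = (7/10)·22/3 + (3/10)·10 = 122/15 ≈ 8.133

8.133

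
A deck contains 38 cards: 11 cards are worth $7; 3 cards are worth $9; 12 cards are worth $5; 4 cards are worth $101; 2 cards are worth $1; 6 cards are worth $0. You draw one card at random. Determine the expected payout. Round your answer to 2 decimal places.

$15.00

E[payout] = (11/38)·7 + (3/38)·9 + (12/38)·5 + (4/38)·101 + (2/38)·1 + (6/38)·0 = 15
≈ $15.00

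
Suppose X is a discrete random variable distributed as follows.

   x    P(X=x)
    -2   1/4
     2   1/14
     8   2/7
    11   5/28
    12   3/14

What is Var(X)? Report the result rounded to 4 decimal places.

E[X] = (1/4)·(-2) + (1/14)·2 + (2/7)·8 + (5/28)·11 + (3/14)·12 = 181/28
E[X²] = (1/4)·4 + (1/14)·4 + (2/7)·64 + (5/28)·121 + (3/14)·144 = 2017/28
Var(X) = 2017/28 − (181/28)² = 23715/784 ≈ 30.2487

30.2487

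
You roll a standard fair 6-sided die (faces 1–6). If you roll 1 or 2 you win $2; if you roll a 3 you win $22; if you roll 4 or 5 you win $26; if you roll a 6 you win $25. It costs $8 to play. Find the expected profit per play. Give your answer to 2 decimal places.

E[payout] = (1/3)·2 + (1/6)·22 + (1/6)·25 + (1/3)·26 = 103/6
Expected profit = 103/6 − 8 = 55/6 ≈ $9.17

$9.17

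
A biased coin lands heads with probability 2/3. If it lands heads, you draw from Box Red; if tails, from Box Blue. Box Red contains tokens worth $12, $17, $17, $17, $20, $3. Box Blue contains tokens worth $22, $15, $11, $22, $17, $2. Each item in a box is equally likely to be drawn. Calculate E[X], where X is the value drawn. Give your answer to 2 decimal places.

E[X | Box Red] = (12 + 17 + 17 + 17 + 20 + 3)/6 = 43/3
E[X | Box Blue] = (22 + 15 + 11 + 22 + 17 + 2)/6 = 89/6
E[X] = (2/3)·43/3 + (1/3)·89/6 = 29/2 ≈ 14.50

$14.50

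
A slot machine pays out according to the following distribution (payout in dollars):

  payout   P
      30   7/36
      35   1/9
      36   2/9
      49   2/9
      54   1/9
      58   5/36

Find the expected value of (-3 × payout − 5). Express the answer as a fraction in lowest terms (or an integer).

-133

E[-3x-5] = (7/36)·(-95) + (1/9)·(-110) + (2/9)·(-113) + (2/9)·(-152) + (1/9)·(-167) + (5/36)·(-179)
     = -133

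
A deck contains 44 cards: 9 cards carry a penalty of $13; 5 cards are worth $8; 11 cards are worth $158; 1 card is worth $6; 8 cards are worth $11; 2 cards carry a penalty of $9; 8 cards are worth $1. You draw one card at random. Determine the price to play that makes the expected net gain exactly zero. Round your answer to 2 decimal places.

$39.66

E[payout] = (9/44)·(-13) + (5/44)·8 + (11/44)·158 + (1/44)·6 + (8/44)·11 + (2/44)·(-9) + (8/44)·1 = 1745/44
Fair fee = E[payout] = 1745/44 ≈ $39.66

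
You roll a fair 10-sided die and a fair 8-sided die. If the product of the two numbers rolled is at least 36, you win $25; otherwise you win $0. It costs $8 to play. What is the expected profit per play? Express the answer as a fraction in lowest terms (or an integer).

-23/16 dollars

E[payout] = (59/80)·0 + (21/80)·25 = 105/16
Expected profit = 105/16 − 8 = -23/16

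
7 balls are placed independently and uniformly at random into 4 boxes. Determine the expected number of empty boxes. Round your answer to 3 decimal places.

Let Xⱼ=1 if box j is empty. P(Xⱼ=1) = ((4-1)/4)^7 = 2187/16384.
By linearity, E[#empty] = 4·2187/16384 = 2187/4096.
≈ 0.534

0.534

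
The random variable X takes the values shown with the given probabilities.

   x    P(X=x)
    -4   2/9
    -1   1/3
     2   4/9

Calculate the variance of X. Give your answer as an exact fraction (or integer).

E[X] = (2/9)·(-4) + (1/3)·(-1) + (4/9)·2 = -1/3
E[X²] = (2/9)·16 + (1/3)·1 + (4/9)·4 = 17/3
Var(X) = 17/3 − (-1/3)² = 50/9

50/9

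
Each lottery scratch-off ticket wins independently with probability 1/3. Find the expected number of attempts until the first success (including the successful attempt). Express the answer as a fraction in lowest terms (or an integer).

3

For a geometric distribution, E[trials] = 1/p = 1/(1/3) = 3.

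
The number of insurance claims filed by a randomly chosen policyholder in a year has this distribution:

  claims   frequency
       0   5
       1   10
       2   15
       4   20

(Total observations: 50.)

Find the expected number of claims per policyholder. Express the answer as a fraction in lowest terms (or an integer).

Total = 50, so P(claims=0) = 5/50, etc.
E[X] = (1/10)·0 + (1/5)·1 + (3/10)·2 + (2/5)·4
     = 12/5

12/5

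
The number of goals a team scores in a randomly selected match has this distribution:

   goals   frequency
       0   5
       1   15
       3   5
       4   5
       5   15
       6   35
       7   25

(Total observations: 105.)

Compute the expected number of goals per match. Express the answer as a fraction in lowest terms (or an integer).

Total = 105, so P(goals=0) = 5/105, etc.
E[X] = (1/21)·0 + (1/7)·1 + (1/21)·3 + (1/21)·4 + (1/7)·5 + (1/3)·6 + (5/21)·7
     = 34/7

34/7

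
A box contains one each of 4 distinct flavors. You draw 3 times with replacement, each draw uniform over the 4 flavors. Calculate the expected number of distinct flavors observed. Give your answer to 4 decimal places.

Let Xⱼ=1 if type j appears at least once. P(Xⱼ=1) = 1 − ((4−1)/4)^3 = 37/64.
E[#distinct] = 4·37/64 = 37/16.
≈ 2.3125

2.3125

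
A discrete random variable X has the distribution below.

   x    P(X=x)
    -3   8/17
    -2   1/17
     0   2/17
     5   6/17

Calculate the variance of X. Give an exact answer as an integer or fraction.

3826/289

E[X] = (8/17)·(-3) + (1/17)·(-2) + (2/17)·0 + (6/17)·5 = 4/17
E[X²] = (8/17)·9 + (1/17)·4 + (2/17)·0 + (6/17)·25 = 226/17
Var(X) = 226/17 − (4/17)² = 3826/289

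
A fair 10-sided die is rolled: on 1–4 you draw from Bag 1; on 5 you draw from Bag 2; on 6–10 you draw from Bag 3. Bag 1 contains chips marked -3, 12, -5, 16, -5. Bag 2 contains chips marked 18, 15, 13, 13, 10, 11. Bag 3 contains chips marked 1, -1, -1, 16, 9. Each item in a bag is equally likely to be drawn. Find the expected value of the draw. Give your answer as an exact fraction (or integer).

E[X | Bag 1] = (-3 + 12 − 5 + 16 − 5)/5 = 3
E[X | Bag 2] = (18 + 15 + 13 + 13 + 10 + 11)/6 = 40/3
E[X | Bag 3] = (1 − 1 − 1 + 16 + 9)/5 = 24/5
E[X] = (2/5)·3 + (1/10)·40/3 + (1/2)·24/5 = 74/15

74/15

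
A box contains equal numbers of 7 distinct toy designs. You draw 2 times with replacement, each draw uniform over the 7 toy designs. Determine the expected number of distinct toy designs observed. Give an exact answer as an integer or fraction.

13/7

Let Xⱼ=1 if type j appears at least once. P(Xⱼ=1) = 1 − ((7−1)/7)^2 = 13/49.
E[#distinct] = 7·13/49 = 13/7.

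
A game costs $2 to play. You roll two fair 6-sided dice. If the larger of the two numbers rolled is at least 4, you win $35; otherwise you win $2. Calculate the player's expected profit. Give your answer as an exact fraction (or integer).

E[payout] = (1/4)·2 + (3/4)·35 = 107/4
Expected profit = 107/4 − 2 = 99/4

99/4 dollars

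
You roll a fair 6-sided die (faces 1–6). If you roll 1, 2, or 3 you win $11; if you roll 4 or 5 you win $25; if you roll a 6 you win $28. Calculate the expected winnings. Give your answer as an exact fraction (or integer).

E[payout] = (1/2)·11 + (1/3)·25 + (1/6)·28 = 37/2

37/2 dollars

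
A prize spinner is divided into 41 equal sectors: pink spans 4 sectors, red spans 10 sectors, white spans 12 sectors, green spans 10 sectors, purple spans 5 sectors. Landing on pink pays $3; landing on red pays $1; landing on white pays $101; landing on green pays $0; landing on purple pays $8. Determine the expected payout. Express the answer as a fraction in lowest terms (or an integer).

1274/41 dollars

E[payout] = (4/41)·3 + (10/41)·1 + (12/41)·101 + (10/41)·0 + (5/41)·8 = 1274/41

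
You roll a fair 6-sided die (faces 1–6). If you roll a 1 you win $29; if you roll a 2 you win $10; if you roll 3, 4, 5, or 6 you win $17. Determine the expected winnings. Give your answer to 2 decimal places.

E[payout] = (1/6)·10 + (2/3)·17 + (1/6)·29 = 107/6
≈ $17.83

$17.83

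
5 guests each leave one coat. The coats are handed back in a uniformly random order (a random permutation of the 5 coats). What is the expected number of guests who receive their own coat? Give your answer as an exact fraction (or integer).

1

Let Xᵢ = 1 if person i gets their own coat. For each i, P(Xᵢ=1) = 1/5.
By linearity of expectation, E[X₁+…+X_5] = 5·(1/5) = 1.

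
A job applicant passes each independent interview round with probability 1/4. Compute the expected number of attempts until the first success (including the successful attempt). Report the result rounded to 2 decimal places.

4.00

For a geometric distribution, E[trials] = 1/p = 1/(1/4) = 4.
≈ 4.00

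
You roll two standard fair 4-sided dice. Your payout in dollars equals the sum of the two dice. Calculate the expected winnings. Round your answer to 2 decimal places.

$5.00

Distribution of the sum of the two dice: 2 w.p. 1/16, 3 w.p. 1/8, 4 w.p. 3/16, 5 w.p. 1/4, 6 w.p. 3/16, 7 w.p. 1/8, …
E[payout] = (1/16)·2 + (1/8)·3 + (3/16)·4 + (1/4)·5 + (3/16)·6 + (1/8)·7 + (1/16)·8 = 5
≈ $5.00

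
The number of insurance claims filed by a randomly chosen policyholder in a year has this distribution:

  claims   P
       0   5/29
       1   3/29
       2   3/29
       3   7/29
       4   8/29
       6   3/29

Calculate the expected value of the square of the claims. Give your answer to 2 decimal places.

10.83

E[X²] = (5/29)·0 + (3/29)·1 + (3/29)·4 + (7/29)·9 + (8/29)·16 + (3/29)·36
     = 314/29 ≈ 10.83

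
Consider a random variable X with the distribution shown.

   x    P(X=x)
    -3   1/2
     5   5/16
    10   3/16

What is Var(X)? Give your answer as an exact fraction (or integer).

6991/256

E[X] = (1/2)·(-3) + (5/16)·5 + (3/16)·10 = 31/16
E[X²] = (1/2)·9 + (5/16)·25 + (3/16)·100 = 497/16
Var(X) = 497/16 − (31/16)² = 6991/256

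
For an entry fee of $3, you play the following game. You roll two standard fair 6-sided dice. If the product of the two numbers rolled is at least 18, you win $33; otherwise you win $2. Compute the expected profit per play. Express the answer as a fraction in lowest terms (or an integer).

E[payout] = (13/18)·2 + (5/18)·33 = 191/18
Expected profit = 191/18 − 3 = 137/18

137/18 dollars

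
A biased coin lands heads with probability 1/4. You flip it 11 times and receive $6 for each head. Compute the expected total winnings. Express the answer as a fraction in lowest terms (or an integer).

E[#heads] = 11·1/4 = 11/4 (linearity over flips).
E[winnings] = 6·11/4 = 33/2.

33/2 dollars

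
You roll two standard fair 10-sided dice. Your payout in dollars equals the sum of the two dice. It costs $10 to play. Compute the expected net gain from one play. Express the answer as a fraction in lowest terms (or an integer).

$1

Distribution of the sum of the two dice: 2 w.p. 1/100, 3 w.p. 1/50, 4 w.p. 3/100, 5 w.p. 1/25, 6 w.p. 1/20, 7 w.p. 3/50, …
E[payout] = (1/100)·2 + (1/50)·3 + (3/100)·4 + (1/25)·5 + (1/20)·6 + (3/50)·7 + (7/100)·8 + (2/25)·9 + (9/100)·10 + (1/10)·11 + (9/100)·12 + (2/25)·13 + (7/100)·14 + (3/50)·15 + (1/20)·16 + (1/25)·17 + (3/100)·18 + (1/50)·19 + (1/100)·20 = 11
Expected profit = 11 − 10 = 1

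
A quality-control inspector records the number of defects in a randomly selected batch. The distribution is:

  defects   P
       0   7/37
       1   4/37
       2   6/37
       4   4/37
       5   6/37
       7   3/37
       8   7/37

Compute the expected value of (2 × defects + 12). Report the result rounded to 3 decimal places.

E[2x+12] = (7/37)·12 + (4/37)·14 + (6/37)·16 + (4/37)·20 + (6/37)·22 + (3/37)·26 + (7/37)·28
     = 722/37 ≈ 19.514

19.514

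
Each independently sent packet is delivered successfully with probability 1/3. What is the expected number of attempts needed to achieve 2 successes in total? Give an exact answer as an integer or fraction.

By linearity (sum of 2 independent geometric waits), E[trials] = 2/p = 2/(1/3) = 6.

6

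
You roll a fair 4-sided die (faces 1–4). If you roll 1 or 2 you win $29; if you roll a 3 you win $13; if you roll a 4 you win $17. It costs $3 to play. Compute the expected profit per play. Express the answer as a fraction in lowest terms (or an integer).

E[payout] = (1/4)·13 + (1/4)·17 + (1/2)·29 = 22
Expected profit = 22 − 3 = 19

$19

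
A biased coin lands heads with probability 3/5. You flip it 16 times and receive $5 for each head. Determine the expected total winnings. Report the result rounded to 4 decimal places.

$48.0000

E[#heads] = 16·3/5 = 48/5 (linearity over flips).
E[winnings] = 5·48/5 = 48.
≈ 48.0000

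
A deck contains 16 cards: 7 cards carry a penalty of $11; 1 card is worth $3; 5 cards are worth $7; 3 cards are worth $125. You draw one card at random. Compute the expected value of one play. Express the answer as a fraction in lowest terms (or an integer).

$21

E[payout] = (7/16)·(-11) + (1/16)·3 + (5/16)·7 + (3/16)·125 = 21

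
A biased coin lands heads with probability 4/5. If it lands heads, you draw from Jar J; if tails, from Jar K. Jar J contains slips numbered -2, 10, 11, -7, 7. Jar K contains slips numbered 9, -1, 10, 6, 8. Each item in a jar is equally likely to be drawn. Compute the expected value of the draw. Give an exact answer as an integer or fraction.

108/25

E[X | Jar J] = (-2 + 10 + 11 − 7 + 7)/5 = 19/5
E[X | Jar K] = (9 − 1 + 10 + 6 + 8)/5 = 32/5
E[X] = (4/5)·19/5 + (1/5)·32/5 = 108/25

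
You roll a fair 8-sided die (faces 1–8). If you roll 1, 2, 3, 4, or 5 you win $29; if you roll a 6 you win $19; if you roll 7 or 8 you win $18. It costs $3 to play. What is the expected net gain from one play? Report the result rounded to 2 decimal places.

E[payout] = (1/4)·18 + (1/8)·19 + (5/8)·29 = 25
Expected profit = 25 − 3 = 22 ≈ $22.00

$22.00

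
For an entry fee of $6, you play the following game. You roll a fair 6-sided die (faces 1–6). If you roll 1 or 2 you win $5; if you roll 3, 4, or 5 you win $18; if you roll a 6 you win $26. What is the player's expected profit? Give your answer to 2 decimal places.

E[payout] = (1/3)·5 + (1/2)·18 + (1/6)·26 = 15
Expected profit = 15 − 6 = 9 ≈ $9.00

$9.00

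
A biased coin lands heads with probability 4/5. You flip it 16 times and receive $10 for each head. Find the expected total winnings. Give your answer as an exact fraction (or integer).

$128

E[#heads] = 16·4/5 = 64/5 (linearity over flips).
E[winnings] = 10·64/5 = 128.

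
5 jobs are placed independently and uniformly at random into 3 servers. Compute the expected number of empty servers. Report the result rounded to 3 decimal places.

0.395

Let Xⱼ=1 if server j is empty. P(Xⱼ=1) = ((3-1)/3)^5 = 32/243.
By linearity, E[#empty] = 3·32/243 = 32/81.
≈ 0.395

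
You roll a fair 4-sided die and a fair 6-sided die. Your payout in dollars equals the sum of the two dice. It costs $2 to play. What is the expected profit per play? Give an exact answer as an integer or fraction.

Distribution of the sum of the two dice: 2 w.p. 1/24, 3 w.p. 1/12, 4 w.p. 1/8, 5 w.p. 1/6, 6 w.p. 1/6, 7 w.p. 1/6, …
E[payout] = (1/24)·2 + (1/12)·3 + (1/8)·4 + (1/6)·5 + (1/6)·6 + (1/6)·7 + (1/8)·8 + (1/12)·9 + (1/24)·10 = 6
Expected profit = 6 − 2 = 4

$4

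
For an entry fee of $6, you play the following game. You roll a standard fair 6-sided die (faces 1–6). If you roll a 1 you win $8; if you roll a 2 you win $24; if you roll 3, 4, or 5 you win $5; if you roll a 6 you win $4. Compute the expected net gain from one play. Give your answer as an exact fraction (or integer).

5/2 dollars

E[payout] = (1/6)·4 + (1/2)·5 + (1/6)·8 + (1/6)·24 = 17/2
Expected profit = 17/2 − 6 = 5/2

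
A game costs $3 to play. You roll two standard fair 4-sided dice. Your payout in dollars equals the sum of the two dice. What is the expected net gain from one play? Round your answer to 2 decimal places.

$2.00

Distribution of the sum of the two dice: 2 w.p. 1/16, 3 w.p. 1/8, 4 w.p. 3/16, 5 w.p. 1/4, 6 w.p. 3/16, 7 w.p. 1/8, …
E[payout] = (1/16)·2 + (1/8)·3 + (3/16)·4 + (1/4)·5 + (3/16)·6 + (1/8)·7 + (1/16)·8 = 5
Expected profit = 5 − 3 = 2 ≈ $2.00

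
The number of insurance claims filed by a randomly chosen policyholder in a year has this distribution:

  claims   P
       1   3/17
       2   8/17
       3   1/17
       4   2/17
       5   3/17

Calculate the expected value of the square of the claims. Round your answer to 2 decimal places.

8.88

E[X²] = (3/17)·1 + (8/17)·4 + (1/17)·9 + (2/17)·16 + (3/17)·25
     = 151/17 ≈ 8.88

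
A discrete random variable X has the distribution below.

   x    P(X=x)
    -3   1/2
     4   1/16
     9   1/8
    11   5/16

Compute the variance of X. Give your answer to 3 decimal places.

E[X] = (1/2)·(-3) + (1/16)·4 + (1/8)·9 + (5/16)·11 = 53/16
E[X²] = (1/2)·9 + (1/16)·16 + (1/8)·81 + (5/16)·121 = 855/16
Var(X) = 855/16 − (53/16)² = 10871/256 ≈ 42.465

42.465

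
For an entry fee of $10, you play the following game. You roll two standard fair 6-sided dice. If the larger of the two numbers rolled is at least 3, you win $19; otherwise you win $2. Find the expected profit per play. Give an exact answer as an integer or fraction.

64/9 dollars

E[payout] = (1/9)·2 + (8/9)·19 = 154/9
Expected profit = 154/9 − 10 = 64/9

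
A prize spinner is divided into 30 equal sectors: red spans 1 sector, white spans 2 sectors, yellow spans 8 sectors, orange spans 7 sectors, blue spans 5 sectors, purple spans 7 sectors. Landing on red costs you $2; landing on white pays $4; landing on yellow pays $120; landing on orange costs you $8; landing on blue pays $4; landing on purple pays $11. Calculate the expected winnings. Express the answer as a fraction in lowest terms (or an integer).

1007/30 dollars

E[payout] = (1/30)·(-2) + (2/30)·4 + (8/30)·120 + (7/30)·(-8) + (5/30)·4 + (7/30)·11 = 1007/30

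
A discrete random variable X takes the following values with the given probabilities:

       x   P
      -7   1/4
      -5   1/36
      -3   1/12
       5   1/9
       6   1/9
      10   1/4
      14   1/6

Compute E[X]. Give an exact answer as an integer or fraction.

47/12

E[X] = (1/4)·(-7) + (1/36)·(-5) + (1/12)·(-3) + (1/9)·5 + (1/9)·6 + (1/4)·10 + (1/6)·14
     = 47/12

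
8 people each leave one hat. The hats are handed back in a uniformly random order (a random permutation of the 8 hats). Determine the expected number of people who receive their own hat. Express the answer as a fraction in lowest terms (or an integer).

Let Xᵢ = 1 if person i gets their own hat. For each i, P(Xᵢ=1) = 1/8.
By linearity of expectation, E[X₁+…+X_8] = 8·(1/8) = 1.

1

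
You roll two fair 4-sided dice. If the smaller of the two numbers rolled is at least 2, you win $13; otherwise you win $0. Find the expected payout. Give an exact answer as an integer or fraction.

117/16 dollars

E[payout] = (7/16)·0 + (9/16)·13 = 117/16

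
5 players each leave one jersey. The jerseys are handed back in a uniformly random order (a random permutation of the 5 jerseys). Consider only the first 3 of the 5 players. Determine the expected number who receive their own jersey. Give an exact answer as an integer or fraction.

3/5

Let Xᵢ = 1 if person i gets their own jersey. For each i, P(Xᵢ=1) = 1/5.
By linearity of expectation, E[X₁+…+X_3] = 3·(1/5) = 3/5.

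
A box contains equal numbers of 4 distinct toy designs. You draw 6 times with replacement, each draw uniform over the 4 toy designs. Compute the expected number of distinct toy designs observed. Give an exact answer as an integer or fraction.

3367/1024

Let Xⱼ=1 if type j appears at least once. P(Xⱼ=1) = 1 − ((4−1)/4)^6 = 3367/4096.
E[#distinct] = 4·3367/4096 = 3367/1024.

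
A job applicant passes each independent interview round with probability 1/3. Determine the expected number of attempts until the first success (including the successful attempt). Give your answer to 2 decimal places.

For a geometric distribution, E[trials] = 1/p = 1/(1/3) = 3.
≈ 3.00

3.00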